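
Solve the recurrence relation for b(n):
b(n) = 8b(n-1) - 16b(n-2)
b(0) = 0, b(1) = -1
Characteristic equation: x² - 8x + 16 = 0, which is (x - (4))².
Repeated root r = 4.
General solution: b(n) = (A + Bn)·(4)^n.
From b(0) = 0: A = 0.
From b(1) = -1: (A + B)·(4) = -1 ⇒ B = - \frac{1}{4}.
So b(n) = \left(- \frac{n}{4}\right) \cdot (4)^n.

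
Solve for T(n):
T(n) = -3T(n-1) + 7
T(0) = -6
First-order linear non-homogeneous.
Homogeneous solution: T_h(n) = A·(-3)^n.
Try constant particular solution T_p = K: K = -3K + 7 ⇒ K = \frac{7}{4}.
General: T(n) = A·(-3)^n + \frac{7}{4}.
Apply T(0) = -6: A + \frac{7}{4} = -6 ⇒ A = - \frac{31}{4}.
So T(n) = \frac{7}{4} - \frac{31 \left(-3\right)^{n}}{4}.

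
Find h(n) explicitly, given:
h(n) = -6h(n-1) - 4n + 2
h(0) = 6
First-order linear with linear forcing.
Homogeneous solution: h_h(n) = A·(-6)^n.
Try particular h_p(n) = pn + q. Substituting:
  pn + q = -6(p(n-1) + q) - 4n + 2.
Matching the n-coefficient: p = -6p - 4 ⇒ p = - \frac{4}{7}.
Matching constants: q = 6p - 6q + 2 ⇒ q = - \frac{10}{49}.
General: h(n) = A·(-6)^n - \frac{4 n}{7} - \frac{10}{49}.
Apply h(0) = 6: A - \frac{10}{49} = 6 ⇒ A = \frac{304}{49}.
So h(n) = \frac{304 \left(-6\right)^{n}}{49} - \frac{4 n}{7} - \frac{10}{49}.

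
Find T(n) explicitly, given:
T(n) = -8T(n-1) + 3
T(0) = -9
First-order linear non-homogeneous.
Homogeneous solution: T_h(n) = A·(-8)^n.
Try constant particular solution T_p = K: K = -8K + 3 ⇒ K = \frac{1}{3}.
General: T(n) = A·(-8)^n + \frac{1}{3}.
Apply T(0) = -9: A + \frac{1}{3} = -9 ⇒ A = - \frac{28}{3}.
So T(n) = \frac{1}{3} - \frac{28 \left(-8\right)^{n}}{3}.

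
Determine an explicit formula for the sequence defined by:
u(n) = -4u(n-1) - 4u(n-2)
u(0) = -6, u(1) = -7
Characteristic equation: x² + 4x + 4 = 0, which is (x - (-2))².
Repeated root r = -2.
General solution: u(n) = (A + Bn)·(-2)^n.
From u(0) = -6: A = -6.
From u(1) = -7: (A + B)·(-2) = -7 ⇒ B = \frac{19}{2}.
So u(n) = \left(\frac{19 n}{2} - 6\right) \cdot (-2)^n.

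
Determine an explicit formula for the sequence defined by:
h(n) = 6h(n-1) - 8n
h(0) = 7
First-order linear with linear forcing.
Homogeneous solution: h_h(n) = A·(6)^n.
Try particular h_p(n) = pn + q. Substituting:
  pn + q = 6(p(n-1) + q) - 8n.
Matching the n-coefficient: p = 6p - 8 ⇒ p = \frac{8}{5}.
Matching constants: q = -6p + 6q ⇒ q = \frac{48}{25}.
General: h(n) = A·(6)^n + \frac{8 n}{5} + \frac{48}{25}.
Apply h(0) = 7: A + \frac{48}{25} = 7 ⇒ A = \frac{127}{25}.
So h(n) = \frac{127 \cdot 6^{n}}{25} + \frac{8 n}{5} + \frac{48}{25}.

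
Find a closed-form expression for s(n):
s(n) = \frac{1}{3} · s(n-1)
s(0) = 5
Pure geometric recurrence with ratio \frac{1}{3}.
By induction s(n) = s(0) · (\frac{1}{3})^n = 5 \cdot 3^{- n}.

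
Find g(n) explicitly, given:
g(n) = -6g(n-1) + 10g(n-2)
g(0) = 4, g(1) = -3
Characteristic equation: x² + 6x - 10 = 0.
Discriminant Δ = (-6)² + 4·(10) = 76.
Roots r₁,₂ = (-6 ± √76)/2, so r₁ = -3 + \sqrt{19}, r₂ = - \sqrt{19} - 3.
General solution: g(n) = A·r₁^n + B·r₂^n.
From the initial conditions, A + B = 4 and r₁A + r₂B = -3.
Since r₁ - r₂ = √76: A = (-3 - (4)r₂)/√76 = \frac{9 \sqrt{19}}{38} + 2, and B = 4 - A = 2 - \frac{9 \sqrt{19}}{38}.
So g(n) = \left(\frac{9 \sqrt{19}}{38} + 2\right)\left(-3 + \sqrt{19}\right)^n + \left(2 - \frac{9 \sqrt{19}}{38}\right)\left(- \sqrt{19} - 3\right)^n.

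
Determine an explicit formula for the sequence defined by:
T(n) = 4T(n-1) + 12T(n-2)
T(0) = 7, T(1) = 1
Characteristic equation: x² - 4x - 12 = 0, which factors as (x - (6))(x - (-2)) = 0.
Roots r₁ = 6, r₂ = -2 (distinct).
General solution: T(n) = A·(6)^n + B·(-2)^n.
From T(0) = 7: A + B = 7.
From T(1) = 1: 6A - 2B = 1.
Solving: A = \frac{15}{8}, B = \frac{41}{8}.
So T(n) = \frac{41 \left(-2\right)^{n}}{8} + \frac{15 \cdot 6^{n}}{8}.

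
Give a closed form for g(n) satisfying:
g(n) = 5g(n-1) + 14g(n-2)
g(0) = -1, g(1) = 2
Characteristic equation: x² - 5x - 14 = 0, which factors as (x - (-2))(x - (7)) = 0.
Roots r₁ = -2, r₂ = 7 (distinct).
General solution: g(n) = A·(-2)^n + B·(7)^n.
From g(0) = -1: A + B = -1.
From g(1) = 2: -2A + 7B = 2.
Solving: A = -1, B = 0.
So g(n) = - \left(-2\right)^{n}.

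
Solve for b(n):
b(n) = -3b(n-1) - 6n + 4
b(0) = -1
First-order linear with linear forcing.
Homogeneous solution: b_h(n) = A·(-3)^n.
Try particular b_p(n) = pn + q. Substituting:
  pn + q = -3(p(n-1) + q) - 6n + 4.
Matching the n-coefficient: p = -3p - 6 ⇒ p = - \frac{3}{2}.
Matching constants: q = 3p - 3q + 4 ⇒ q = - \frac{1}{8}.
General: b(n) = A·(-3)^n - \frac{3 n}{2} - \frac{1}{8}.
Apply b(0) = -1: A - \frac{1}{8} = -1 ⇒ A = - \frac{7}{8}.
So b(n) = - \frac{7 \left(-3\right)^{n}}{8} - \frac{3 n}{2} - \frac{1}{8}.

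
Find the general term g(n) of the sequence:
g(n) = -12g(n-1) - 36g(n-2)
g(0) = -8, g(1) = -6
Characteristic equation: x² + 12x + 36 = 0, which is (x - (-6))².
Repeated root r = -6.
General solution: g(n) = (A + Bn)·(-6)^n.
From g(0) = -8: A = -8.
From g(1) = -6: (A + B)·(-6) = -6 ⇒ B = 9.
So g(n) = \left(9 n - 8\right) \cdot (-6)^n.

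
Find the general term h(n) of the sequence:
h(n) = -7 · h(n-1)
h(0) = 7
Pure geometric recurrence with ratio -7.
By induction h(n) = h(0) · (-7)^n = 7 \left(-7\right)^{n}.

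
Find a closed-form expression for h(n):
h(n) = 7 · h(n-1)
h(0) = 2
Pure geometric recurrence with ratio 7.
By induction h(n) = h(0) · (7)^n = 2 \cdot 7^{n}.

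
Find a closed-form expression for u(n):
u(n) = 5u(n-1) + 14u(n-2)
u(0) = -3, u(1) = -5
Characteristic equation: x² - 5x - 14 = 0, which factors as (x - (-2))(x - (7)) = 0.
Roots r₁ = -2, r₂ = 7 (distinct).
General solution: u(n) = A·(-2)^n + B·(7)^n.
From u(0) = -3: A + B = -3.
From u(1) = -5: -2A + 7B = -5.
Solving: A = - \frac{16}{9}, B = - \frac{11}{9}.
So u(n) = - \frac{16 \left(-2\right)^{n}}{9} - \frac{11 \cdot 7^{n}}{9}.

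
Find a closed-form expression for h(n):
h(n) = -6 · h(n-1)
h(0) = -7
Pure geometric recurrence with ratio -6.
By induction h(n) = h(0) · (-6)^n = - 7 \left(-6\right)^{n}.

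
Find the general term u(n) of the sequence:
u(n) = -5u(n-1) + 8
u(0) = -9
First-order linear non-homogeneous.
Homogeneous solution: u_h(n) = A·(-5)^n.
Try constant particular solution u_p = K: K = -5K + 8 ⇒ K = \frac{4}{3}.
General: u(n) = A·(-5)^n + \frac{4}{3}.
Apply u(0) = -9: A + \frac{4}{3} = -9 ⇒ A = - \frac{31}{3}.
So u(n) = \frac{4}{3} - \frac{31 \left(-5\right)^{n}}{3}.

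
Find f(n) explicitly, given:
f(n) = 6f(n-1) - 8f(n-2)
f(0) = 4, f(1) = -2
Characteristic equation: x² - 6x + 8 = 0, which factors as (x - (4))(x - (2)) = 0.
Roots r₁ = 4, r₂ = 2 (distinct).
General solution: f(n) = A·(4)^n + B·(2)^n.
From f(0) = 4: A + B = 4.
From f(1) = -2: 4A + 2B = -2.
Solving: A = -5, B = 9.
So f(n) = 9 \cdot 2^{n} - 5 \cdot 4^{n}.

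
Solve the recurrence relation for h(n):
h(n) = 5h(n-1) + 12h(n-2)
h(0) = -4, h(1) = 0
Characteristic equation: x² - 5x - 12 = 0.
Discriminant Δ = (5)² + 4·(12) = 73.
Roots r₁,₂ = (5 ± √73)/2, so r₁ = \frac{5}{2} + \frac{\sqrt{73}}{2}, r₂ = \frac{5}{2} - \frac{\sqrt{73}}{2}.
General solution: h(n) = A·r₁^n + B·r₂^n.
From the initial conditions, A + B = -4 and r₁A + r₂B = 0.
Since r₁ - r₂ = √73: A = (0 - (-4)r₂)/√73 = -2 + \frac{10 \sqrt{73}}{73}, and B = -4 - A = -2 - \frac{10 \sqrt{73}}{73}.
So h(n) = \left(-2 + \frac{10 \sqrt{73}}{73}\right)\left(\frac{5}{2} + \frac{\sqrt{73}}{2}\right)^n + \left(-2 - \frac{10 \sqrt{73}}{73}\right)\left(\frac{5}{2} - \frac{\sqrt{73}}{2}\right)^n.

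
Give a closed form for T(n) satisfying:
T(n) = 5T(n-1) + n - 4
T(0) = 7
First-order linear with linear forcing.
Homogeneous solution: T_h(n) = A·(5)^n.
Try particular T_p(n) = pn + q. Substituting:
  pn + q = 5(p(n-1) + q) + n - 4.
Matching the n-coefficient: p = 5p + 1 ⇒ p = - \frac{1}{4}.
Matching constants: q = -5p + 5q - 4 ⇒ q = \frac{11}{16}.
General: T(n) = A·(5)^n - \frac{n}{4} + \frac{11}{16}.
Apply T(0) = 7: A + \frac{11}{16} = 7 ⇒ A = \frac{101}{16}.
So T(n) = \frac{101 \cdot 5^{n}}{16} - \frac{n}{4} + \frac{11}{16}.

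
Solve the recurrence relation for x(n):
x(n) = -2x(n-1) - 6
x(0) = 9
First-order linear non-homogeneous.
Homogeneous solution: x_h(n) = A·(-2)^n.
Try constant particular solution x_p = K: K = -2K - 6 ⇒ K = -2.
General: x(n) = A·(-2)^n - 2.
Apply x(0) = 9: A - 2 = 9 ⇒ A = 11.
So x(n) = 11 \left(-2\right)^{n} - 2.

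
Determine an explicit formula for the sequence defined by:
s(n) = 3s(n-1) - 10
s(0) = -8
First-order linear non-homogeneous.
Homogeneous solution: s_h(n) = A·(3)^n.
Try constant particular solution s_p = K: K = 3K - 10 ⇒ K = 5.
General: s(n) = A·(3)^n + 5.
Apply s(0) = -8: A + 5 = -8 ⇒ A = -13.
So s(n) = 5 - 13 \cdot 3^{n}.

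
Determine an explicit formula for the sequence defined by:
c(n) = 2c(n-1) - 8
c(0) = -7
First-order linear non-homogeneous.
Homogeneous solution: c_h(n) = A·(2)^n.
Try constant particular solution c_p = K: K = 2K - 8 ⇒ K = 8.
General: c(n) = A·(2)^n + 8.
Apply c(0) = -7: A + 8 = -7 ⇒ A = -15.
So c(n) = 8 - 15 \cdot 2^{n}.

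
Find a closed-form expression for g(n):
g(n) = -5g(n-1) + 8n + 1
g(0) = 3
First-order linear with linear forcing.
Homogeneous solution: g_h(n) = A·(-5)^n.
Try particular g_p(n) = pn + q. Substituting:
  pn + q = -5(p(n-1) + q) + 8n + 1.
Matching the n-coefficient: p = -5p + 8 ⇒ p = \frac{4}{3}.
Matching constants: q = 5p - 5q + 1 ⇒ q = \frac{23}{18}.
General: g(n) = A·(-5)^n + \frac{4 n}{3} + \frac{23}{18}.
Apply g(0) = 3: A + \frac{23}{18} = 3 ⇒ A = \frac{31}{18}.
So g(n) = \frac{31 \left(-5\right)^{n}}{18} + \frac{4 n}{3} + \frac{23}{18}.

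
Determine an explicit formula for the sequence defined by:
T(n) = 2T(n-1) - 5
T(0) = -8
First-order linear non-homogeneous.
Homogeneous solution: T_h(n) = A·(2)^n.
Try constant particular solution T_p = K: K = 2K - 5 ⇒ K = 5.
General: T(n) = A·(2)^n + 5.
Apply T(0) = -8: A + 5 = -8 ⇒ A = -13.
So T(n) = 5 - 13 \cdot 2^{n}.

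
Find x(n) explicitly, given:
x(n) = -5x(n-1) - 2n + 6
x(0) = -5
First-order linear with linear forcing.
Homogeneous solution: x_h(n) = A·(-5)^n.
Try particular x_p(n) = pn + q. Substituting:
  pn + q = -5(p(n-1) + q) - 2n + 6.
Matching the n-coefficient: p = -5p - 2 ⇒ p = - \frac{1}{3}.
Matching constants: q = 5p - 5q + 6 ⇒ q = \frac{13}{18}.
General: x(n) = A·(-5)^n - \frac{n}{3} + \frac{13}{18}.
Apply x(0) = -5: A + \frac{13}{18} = -5 ⇒ A = - \frac{103}{18}.
So x(n) = - \frac{103 \left(-5\right)^{n}}{18} - \frac{n}{3} + \frac{13}{18}.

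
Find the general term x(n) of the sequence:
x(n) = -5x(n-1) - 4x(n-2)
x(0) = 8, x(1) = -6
Characteristic equation: x² + 5x + 4 = 0, which factors as (x - (-1))(x - (-4)) = 0.
Roots r₁ = -1, r₂ = -4 (distinct).
General solution: x(n) = A·(-1)^n + B·(-4)^n.
From x(0) = 8: A + B = 8.
From x(1) = -6: -A - 4B = -6.
Solving: A = \frac{26}{3}, B = - \frac{2}{3}.
So x(n) = \frac{26 \left(-1\right)^{n}}{3} - \frac{2 \left(-4\right)^{n}}{3}.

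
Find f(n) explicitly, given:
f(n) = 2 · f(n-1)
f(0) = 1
Pure geometric recurrence with ratio 2.
By induction f(n) = f(0) · (2)^n = 2^{n}.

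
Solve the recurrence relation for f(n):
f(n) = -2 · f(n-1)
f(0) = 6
Pure geometric recurrence with ratio -2.
By induction f(n) = f(0) · (-2)^n = 6 \left(-2\right)^{n}.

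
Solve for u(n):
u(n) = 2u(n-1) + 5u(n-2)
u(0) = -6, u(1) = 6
Characteristic equation: x² - 2x - 5 = 0.
Discriminant Δ = (2)² + 4·(5) = 24.
Roots r₁,₂ = (2 ± √24)/2, so r₁ = 1 + \sqrt{6}, r₂ = 1 - \sqrt{6}.
General solution: u(n) = A·r₁^n + B·r₂^n.
From the initial conditions, A + B = -6 and r₁A + r₂B = 6.
Since r₁ - r₂ = √24: A = (6 - (-6)r₂)/√24 = -3 + \sqrt{6}, and B = -6 - A = -3 - \sqrt{6}.
So u(n) = \left(-3 + \sqrt{6}\right)\left(1 + \sqrt{6}\right)^n + \left(-3 - \sqrt{6}\right)\left(1 - \sqrt{6}\right)^n.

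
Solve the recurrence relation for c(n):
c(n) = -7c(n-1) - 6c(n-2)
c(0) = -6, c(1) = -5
Characteristic equation: x² + 7x + 6 = 0, which factors as (x - (-6))(x - (-1)) = 0.
Roots r₁ = -6, r₂ = -1 (distinct).
General solution: c(n) = A·(-6)^n + B·(-1)^n.
From c(0) = -6: A + B = -6.
From c(1) = -5: -6A - B = -5.
Solving: A = \frac{11}{5}, B = - \frac{41}{5}.
So c(n) = - \frac{41 \left(-1\right)^{n}}{5} + \frac{11 \left(-6\right)^{n}}{5}.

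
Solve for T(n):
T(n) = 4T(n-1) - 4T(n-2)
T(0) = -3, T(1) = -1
Characteristic equation: x² - 4x + 4 = 0, which is (x - (2))².
Repeated root r = 2.
General solution: T(n) = (A + Bn)·(2)^n.
From T(0) = -3: A = -3.
From T(1) = -1: (A + B)·(2) = -1 ⇒ B = \frac{5}{2}.
So T(n) = \left(\frac{5 n}{2} - 3\right) \cdot (2)^n.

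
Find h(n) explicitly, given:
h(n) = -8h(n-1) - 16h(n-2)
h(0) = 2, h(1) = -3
Characteristic equation: x² + 8x + 16 = 0, which is (x - (-4))².
Repeated root r = -4.
General solution: h(n) = (A + Bn)·(-4)^n.
From h(0) = 2: A = 2.
From h(1) = -3: (A + B)·(-4) = -3 ⇒ B = - \frac{5}{4}.
So h(n) = \left(2 - \frac{5 n}{4}\right) \cdot (-4)^n.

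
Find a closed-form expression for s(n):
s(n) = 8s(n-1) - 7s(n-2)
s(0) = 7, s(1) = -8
Characteristic equation: x² - 8x + 7 = 0, which factors as (x - (1))(x - (7)) = 0.
Roots r₁ = 1, r₂ = 7 (distinct).
General solution: s(n) = A·(1)^n + B·(7)^n.
From s(0) = 7: A + B = 7.
From s(1) = -8: A + 7B = -8.
Solving: A = \frac{19}{2}, B = - \frac{5}{2}.
So s(n) = \frac{19}{2} - \frac{5 \cdot 7^{n}}{2}.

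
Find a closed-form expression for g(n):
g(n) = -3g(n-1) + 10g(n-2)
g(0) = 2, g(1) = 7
Characteristic equation: x² + 3x - 10 = 0, which factors as (x - (-5))(x - (2)) = 0.
Roots r₁ = -5, r₂ = 2 (distinct).
General solution: g(n) = A·(-5)^n + B·(2)^n.
From g(0) = 2: A + B = 2.
From g(1) = 7: -5A + 2B = 7.
Solving: A = - \frac{3}{7}, B = \frac{17}{7}.
So g(n) = - \frac{3 \left(-5\right)^{n}}{7} + \frac{17 \cdot 2^{n}}{7}.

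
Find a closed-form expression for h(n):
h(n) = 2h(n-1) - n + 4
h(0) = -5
First-order linear with linear forcing.
Homogeneous solution: h_h(n) = A·(2)^n.
Try particular h_p(n) = pn + q. Substituting:
  pn + q = 2(p(n-1) + q) - n + 4.
Matching the n-coefficient: p = 2p - 1 ⇒ p = 1.
Matching constants: q = -2p + 2q + 4 ⇒ q = -2.
General: h(n) = A·(2)^n + n - 2.
Apply h(0) = -5: A - 2 = -5 ⇒ A = -3.
So h(n) = - 3 \cdot 2^{n} + n - 2.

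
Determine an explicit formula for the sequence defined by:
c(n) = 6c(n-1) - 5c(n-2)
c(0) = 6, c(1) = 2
Characteristic equation: x² - 6x + 5 = 0, which factors as (x - (1))(x - (5)) = 0.
Roots r₁ = 1, r₂ = 5 (distinct).
General solution: c(n) = A·(1)^n + B·(5)^n.
From c(0) = 6: A + B = 6.
From c(1) = 2: A + 5B = 2.
Solving: A = 7, B = -1.
So c(n) = 7 - 5^{n}.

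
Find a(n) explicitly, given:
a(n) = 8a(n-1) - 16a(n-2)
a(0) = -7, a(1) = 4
Characteristic equation: x² - 8x + 16 = 0, which is (x - (4))².
Repeated root r = 4.
General solution: a(n) = (A + Bn)·(4)^n.
From a(0) = -7: A = -7.
From a(1) = 4: (A + B)·(4) = 4 ⇒ B = 8.
So a(n) = \left(8 n - 7\right) \cdot (4)^n.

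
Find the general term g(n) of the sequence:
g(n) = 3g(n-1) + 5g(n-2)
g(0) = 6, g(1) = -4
Characteristic equation: x² - 3x - 5 = 0.
Discriminant Δ = (3)² + 4·(5) = 29.
Roots r₁,₂ = (3 ± √29)/2, so r₁ = \frac{3}{2} + \frac{\sqrt{29}}{2}, r₂ = \frac{3}{2} - \frac{\sqrt{29}}{2}.
General solution: g(n) = A·r₁^n + B·r₂^n.
From the initial conditions, A + B = 6 and r₁A + r₂B = -4.
Since r₁ - r₂ = √29: A = (-4 - (6)r₂)/√29 = 3 - \frac{13 \sqrt{29}}{29}, and B = 6 - A = \frac{13 \sqrt{29}}{29} + 3.
So g(n) = \left(3 - \frac{13 \sqrt{29}}{29}\right)\left(\frac{3}{2} + \frac{\sqrt{29}}{2}\right)^n + \left(\frac{13 \sqrt{29}}{29} + 3\right)\left(\frac{3}{2} - \frac{\sqrt{29}}{2}\right)^n.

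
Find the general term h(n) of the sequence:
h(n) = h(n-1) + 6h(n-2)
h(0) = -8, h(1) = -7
Characteristic equation: x² - x - 6 = 0, which factors as (x - (3))(x - (-2)) = 0.
Roots r₁ = 3, r₂ = -2 (distinct).
General solution: h(n) = A·(3)^n + B·(-2)^n.
From h(0) = -8: A + B = -8.
From h(1) = -7: 3A - 2B = -7.
Solving: A = - \frac{23}{5}, B = - \frac{17}{5}.
So h(n) = - \frac{17 \left(-2\right)^{n}}{5} - \frac{23 \cdot 3^{n}}{5}.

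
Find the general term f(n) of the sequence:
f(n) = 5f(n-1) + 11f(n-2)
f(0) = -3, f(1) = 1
Characteristic equation: x² - 5x - 11 = 0.
Discriminant Δ = (5)² + 4·(11) = 69.
Roots r₁,₂ = (5 ± √69)/2, so r₁ = \frac{5}{2} + \frac{\sqrt{69}}{2}, r₂ = \frac{5}{2} - \frac{\sqrt{69}}{2}.
General solution: f(n) = A·r₁^n + B·r₂^n.
From the initial conditions, A + B = -3 and r₁A + r₂B = 1.
Since r₁ - r₂ = √69: A = (1 - (-3)r₂)/√69 = - \frac{3}{2} + \frac{17 \sqrt{69}}{138}, and B = -3 - A = - \frac{3}{2} - \frac{17 \sqrt{69}}{138}.
So f(n) = \left(- \frac{3}{2} + \frac{17 \sqrt{69}}{138}\right)\left(\frac{5}{2} + \frac{\sqrt{69}}{2}\right)^n + \left(- \frac{3}{2} - \frac{17 \sqrt{69}}{138}\right)\left(\frac{5}{2} - \frac{\sqrt{69}}{2}\right)^n.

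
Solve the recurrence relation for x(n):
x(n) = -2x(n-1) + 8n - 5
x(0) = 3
First-order linear with linear forcing.
Homogeneous solution: x_h(n) = A·(-2)^n.
Try particular x_p(n) = pn + q. Substituting:
  pn + q = -2(p(n-1) + q) + 8n - 5.
Matching the n-coefficient: p = -2p + 8 ⇒ p = \frac{8}{3}.
Matching constants: q = 2p - 2q - 5 ⇒ q = \frac{1}{9}.
General: x(n) = A·(-2)^n + \frac{8 n}{3} + \frac{1}{9}.
Apply x(0) = 3: A + \frac{1}{9} = 3 ⇒ A = \frac{26}{9}.
So x(n) = \frac{26 \left(-2\right)^{n}}{9} + \frac{8 n}{3} + \frac{1}{9}.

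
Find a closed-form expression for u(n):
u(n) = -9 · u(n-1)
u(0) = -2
Pure geometric recurrence with ratio -9.
By induction u(n) = u(0) · (-9)^n = - 2 \left(-9\right)^{n}.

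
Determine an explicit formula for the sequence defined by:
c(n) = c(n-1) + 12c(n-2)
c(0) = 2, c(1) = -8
Characteristic equation: x² - x - 12 = 0, which factors as (x - (-3))(x - (4)) = 0.
Roots r₁ = -3, r₂ = 4 (distinct).
General solution: c(n) = A·(-3)^n + B·(4)^n.
From c(0) = 2: A + B = 2.
From c(1) = -8: -3A + 4B = -8.
Solving: A = \frac{16}{7}, B = - \frac{2}{7}.
So c(n) = \frac{16 \left(-3\right)^{n}}{7} - \frac{2 \cdot 4^{n}}{7}.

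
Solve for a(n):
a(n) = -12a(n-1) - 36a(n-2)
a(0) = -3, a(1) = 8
Characteristic equation: x² + 12x + 36 = 0, which is (x - (-6))².
Repeated root r = -6.
General solution: a(n) = (A + Bn)·(-6)^n.
From a(0) = -3: A = -3.
From a(1) = 8: (A + B)·(-6) = 8 ⇒ B = \frac{5}{3}.
So a(n) = \left(\frac{5 n}{3} - 3\right) \cdot (-6)^n.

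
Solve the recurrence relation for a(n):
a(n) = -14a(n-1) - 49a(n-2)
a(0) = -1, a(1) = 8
Characteristic equation: x² + 14x + 49 = 0, which is (x - (-7))².
Repeated root r = -7.
General solution: a(n) = (A + Bn)·(-7)^n.
From a(0) = -1: A = -1.
From a(1) = 8: (A + B)·(-7) = 8 ⇒ B = - \frac{1}{7}.
So a(n) = \left(- \frac{n}{7} - 1\right) \cdot (-7)^n.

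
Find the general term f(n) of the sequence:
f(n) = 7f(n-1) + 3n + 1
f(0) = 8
First-order linear with linear forcing.
Homogeneous solution: f_h(n) = A·(7)^n.
Try particular f_p(n) = pn + q. Substituting:
  pn + q = 7(p(n-1) + q) + 3n + 1.
Matching the n-coefficient: p = 7p + 3 ⇒ p = - \frac{1}{2}.
Matching constants: q = -7p + 7q + 1 ⇒ q = - \frac{3}{4}.
General: f(n) = A·(7)^n - \frac{n}{2} - \frac{3}{4}.
Apply f(0) = 8: A - \frac{3}{4} = 8 ⇒ A = \frac{35}{4}.
So f(n) = \frac{35 \cdot 7^{n}}{4} - \frac{n}{2} - \frac{3}{4}.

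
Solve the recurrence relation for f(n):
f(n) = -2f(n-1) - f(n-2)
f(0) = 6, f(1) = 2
Characteristic equation: x² + 2x + 1 = 0, which is (x - (-1))².
Repeated root r = -1.
General solution: f(n) = (A + Bn)·(-1)^n.
From f(0) = 6: A = 6.
From f(1) = 2: (A + B)·(-1) = 2 ⇒ B = -8.
So f(n) = \left(6 - 8 n\right) \cdot (-1)^n.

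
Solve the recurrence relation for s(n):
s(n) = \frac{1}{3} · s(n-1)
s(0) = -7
Pure geometric recurrence with ratio \frac{1}{3}.
By induction s(n) = s(0) · (\frac{1}{3})^n = - 7 \cdot 3^{- n}.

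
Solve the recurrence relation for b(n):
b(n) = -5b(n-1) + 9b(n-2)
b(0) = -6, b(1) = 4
Characteristic equation: x² + 5x - 9 = 0.
Discriminant Δ = (-5)² + 4·(9) = 61.
Roots r₁,₂ = (-5 ± √61)/2, so r₁ = - \frac{5}{2} + \frac{\sqrt{61}}{2}, r₂ = - \frac{\sqrt{61}}{2} - \frac{5}{2}.
General solution: b(n) = A·r₁^n + B·r₂^n.
From the initial conditions, A + B = -6 and r₁A + r₂B = 4.
Since r₁ - r₂ = √61: A = (4 - (-6)r₂)/√61 = -3 - \frac{11 \sqrt{61}}{61}, and B = -6 - A = -3 + \frac{11 \sqrt{61}}{61}.
So b(n) = \left(-3 - \frac{11 \sqrt{61}}{61}\right)\left(- \frac{5}{2} + \frac{\sqrt{61}}{2}\right)^n + \left(-3 + \frac{11 \sqrt{61}}{61}\right)\left(- \frac{\sqrt{61}}{2} - \frac{5}{2}\right)^n.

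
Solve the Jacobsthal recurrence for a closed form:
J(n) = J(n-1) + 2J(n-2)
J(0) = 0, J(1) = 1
This is the Jacobsthal sequence.
Characteristic equation: x² - x - 2 = 0; roots r₁ = 2, r₂ = -1.
General: J(n) = A·r₁^n + B·r₂^n. Solving with J(0)=0, J(1)=1 gives A = \frac{1}{3}, B = - \frac{1}{3}.
So J(n) = - \frac{\left(-1\right)^{n}}{3} + \frac{2^{n}}{3}.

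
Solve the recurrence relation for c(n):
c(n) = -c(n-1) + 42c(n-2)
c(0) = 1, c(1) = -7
Characteristic equation: x² + x - 42 = 0, which factors as (x - (6))(x - (-7)) = 0.
Roots r₁ = 6, r₂ = -7 (distinct).
General solution: c(n) = A·(6)^n + B·(-7)^n.
From c(0) = 1: A + B = 1.
From c(1) = -7: 6A - 7B = -7.
Solving: A = 0, B = 1.
So c(n) = \left(-7\right)^{n}.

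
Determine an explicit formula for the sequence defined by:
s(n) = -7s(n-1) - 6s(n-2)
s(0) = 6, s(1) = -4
Characteristic equation: x² + 7x + 6 = 0, which factors as (x - (-6))(x - (-1)) = 0.
Roots r₁ = -6, r₂ = -1 (distinct).
General solution: s(n) = A·(-6)^n + B·(-1)^n.
From s(0) = 6: A + B = 6.
From s(1) = -4: -6A - B = -4.
Solving: A = - \frac{2}{5}, B = \frac{32}{5}.
So s(n) = \frac{32 \left(-1\right)^{n}}{5} - \frac{2 \left(-6\right)^{n}}{5}.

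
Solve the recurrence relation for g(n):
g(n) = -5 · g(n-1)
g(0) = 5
Pure geometric recurrence with ratio -5.
By induction g(n) = g(0) · (-5)^n = 5 \left(-5\right)^{n}.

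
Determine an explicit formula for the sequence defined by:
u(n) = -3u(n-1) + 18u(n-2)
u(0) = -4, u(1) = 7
Characteristic equation: x² + 3x - 18 = 0, which factors as (x - (-6))(x - (3)) = 0.
Roots r₁ = -6, r₂ = 3 (distinct).
General solution: u(n) = A·(-6)^n + B·(3)^n.
From u(0) = -4: A + B = -4.
From u(1) = 7: -6A + 3B = 7.
Solving: A = - \frac{19}{9}, B = - \frac{17}{9}.
So u(n) = - \frac{19 \left(-6\right)^{n}}{9} - \frac{17 \cdot 3^{n}}{9}.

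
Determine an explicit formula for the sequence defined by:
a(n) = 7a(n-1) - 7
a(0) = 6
First-order linear non-homogeneous.
Homogeneous solution: a_h(n) = A·(7)^n.
Try constant particular solution a_p = K: K = 7K - 7 ⇒ K = \frac{7}{6}.
General: a(n) = A·(7)^n + \frac{7}{6}.
Apply a(0) = 6: A + \frac{7}{6} = 6 ⇒ A = \frac{29}{6}.
So a(n) = \frac{29 \cdot 7^{n}}{6} + \frac{7}{6}.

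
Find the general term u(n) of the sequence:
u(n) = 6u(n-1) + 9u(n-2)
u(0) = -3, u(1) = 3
Characteristic equation: x² - 6x - 9 = 0.
Discriminant Δ = (6)² + 4·(9) = 72.
Roots r₁,₂ = (6 ± √72)/2, so r₁ = 3 + 3 \sqrt{2}, r₂ = 3 - 3 \sqrt{2}.
General solution: u(n) = A·r₁^n + B·r₂^n.
From the initial conditions, A + B = -3 and r₁A + r₂B = 3.
Since r₁ - r₂ = √72: A = (3 - (-3)r₂)/√72 = - \frac{3}{2} + \sqrt{2}, and B = -3 - A = - \frac{3}{2} - \sqrt{2}.
So u(n) = \left(- \frac{3}{2} + \sqrt{2}\right)\left(3 + 3 \sqrt{2}\right)^n + \left(- \frac{3}{2} - \sqrt{2}\right)\left(3 - 3 \sqrt{2}\right)^n.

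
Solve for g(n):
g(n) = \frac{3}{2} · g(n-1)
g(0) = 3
Pure geometric recurrence with ratio \frac{3}{2}.
By induction g(n) = g(0) · (\frac{3}{2})^n = 3 \left(\frac{3}{2}\right)^{n}.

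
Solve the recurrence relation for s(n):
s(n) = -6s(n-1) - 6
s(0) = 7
First-order linear non-homogeneous.
Homogeneous solution: s_h(n) = A·(-6)^n.
Try constant particular solution s_p = K: K = -6K - 6 ⇒ K = - \frac{6}{7}.
General: s(n) = A·(-6)^n - \frac{6}{7}.
Apply s(0) = 7: A - \frac{6}{7} = 7 ⇒ A = \frac{55}{7}.
So s(n) = \frac{55 \left(-6\right)^{n}}{7} - \frac{6}{7}.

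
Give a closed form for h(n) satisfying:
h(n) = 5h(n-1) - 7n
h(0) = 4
First-order linear with linear forcing.
Homogeneous solution: h_h(n) = A·(5)^n.
Try particular h_p(n) = pn + q. Substituting:
  pn + q = 5(p(n-1) + q) - 7n.
Matching the n-coefficient: p = 5p - 7 ⇒ p = \frac{7}{4}.
Matching constants: q = -5p + 5q ⇒ q = \frac{35}{16}.
General: h(n) = A·(5)^n + \frac{7 n}{4} + \frac{35}{16}.
Apply h(0) = 4: A + \frac{35}{16} = 4 ⇒ A = \frac{29}{16}.
So h(n) = \frac{29 \cdot 5^{n}}{16} + \frac{7 n}{4} + \frac{35}{16}.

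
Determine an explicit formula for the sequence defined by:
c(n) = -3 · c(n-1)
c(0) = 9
Pure geometric recurrence with ratio -3.
By induction c(n) = c(0) · (-3)^n = 9 \left(-3\right)^{n}.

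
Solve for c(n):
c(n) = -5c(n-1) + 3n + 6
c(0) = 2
First-order linear with linear forcing.
Homogeneous solution: c_h(n) = A·(-5)^n.
Try particular c_p(n) = pn + q. Substituting:
  pn + q = -5(p(n-1) + q) + 3n + 6.
Matching the n-coefficient: p = -5p + 3 ⇒ p = \frac{1}{2}.
Matching constants: q = 5p - 5q + 6 ⇒ q = \frac{17}{12}.
General: c(n) = A·(-5)^n + \frac{n}{2} + \frac{17}{12}.
Apply c(0) = 2: A + \frac{17}{12} = 2 ⇒ A = \frac{7}{12}.
So c(n) = \frac{7 \left(-5\right)^{n}}{12} + \frac{n}{2} + \frac{17}{12}.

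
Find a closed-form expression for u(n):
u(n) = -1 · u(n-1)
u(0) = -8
Pure geometric recurrence with ratio -1.
By induction u(n) = u(0) · (-1)^n = - 8 \left(-1\right)^{n}.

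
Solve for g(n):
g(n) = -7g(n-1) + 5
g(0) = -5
First-order linear non-homogeneous.
Homogeneous solution: g_h(n) = A·(-7)^n.
Try constant particular solution g_p = K: K = -7K + 5 ⇒ K = \frac{5}{8}.
General: g(n) = A·(-7)^n + \frac{5}{8}.
Apply g(0) = -5: A + \frac{5}{8} = -5 ⇒ A = - \frac{45}{8}.
So g(n) = \frac{5}{8} - \frac{45 \left(-7\right)^{n}}{8}.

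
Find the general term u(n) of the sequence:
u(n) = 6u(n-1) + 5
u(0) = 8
First-order linear non-homogeneous.
Homogeneous solution: u_h(n) = A·(6)^n.
Try constant particular solution u_p = K: K = 6K + 5 ⇒ K = -1.
General: u(n) = A·(6)^n - 1.
Apply u(0) = 8: A - 1 = 8 ⇒ A = 9.
So u(n) = 9 \cdot 6^{n} - 1.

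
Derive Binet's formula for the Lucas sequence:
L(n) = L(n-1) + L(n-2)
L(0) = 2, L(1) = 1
This is the Lucas sequence.
Characteristic equation: x² - x - 1 = 0; roots r₁ = \frac{1}{2} + \frac{\sqrt{5}}{2}, r₂ = \frac{1}{2} - \frac{\sqrt{5}}{2}.
General: L(n) = A·r₁^n + B·r₂^n. Solving with L(0)=2, L(1)=1 gives A = 1, B = 1.
So L(n) = 2^{- n} \left(\left(1 - \sqrt{5}\right)^{n} + \left(1 + \sqrt{5}\right)^{n}\right).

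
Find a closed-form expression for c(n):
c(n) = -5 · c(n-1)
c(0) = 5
Pure geometric recurrence with ratio -5.
By induction c(n) = c(0) · (-5)^n = 5 \left(-5\right)^{n}.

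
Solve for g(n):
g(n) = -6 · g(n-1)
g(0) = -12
Pure geometric recurrence with ratio -6.
By induction g(n) = g(0) · (-6)^n = - 12 \left(-6\right)^{n}.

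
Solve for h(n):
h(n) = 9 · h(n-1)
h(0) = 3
Pure geometric recurrence with ratio 9.
By induction h(n) = h(0) · (9)^n = 3 \cdot 9^{n}.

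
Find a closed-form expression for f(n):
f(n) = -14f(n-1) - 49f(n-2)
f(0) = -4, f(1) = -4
Characteristic equation: x² + 14x + 49 = 0, which is (x - (-7))².
Repeated root r = -7.
General solution: f(n) = (A + Bn)·(-7)^n.
From f(0) = -4: A = -4.
From f(1) = -4: (A + B)·(-7) = -4 ⇒ B = \frac{32}{7}.
So f(n) = \left(\frac{32 n}{7} - 4\right) \cdot (-7)^n.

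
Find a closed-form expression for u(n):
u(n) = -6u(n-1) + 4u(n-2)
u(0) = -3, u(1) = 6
Characteristic equation: x² + 6x - 4 = 0.
Discriminant Δ = (-6)² + 4·(4) = 52.
Roots r₁,₂ = (-6 ± √52)/2, so r₁ = -3 + \sqrt{13}, r₂ = - \sqrt{13} - 3.
General solution: u(n) = A·r₁^n + B·r₂^n.
From the initial conditions, A + B = -3 and r₁A + r₂B = 6.
Since r₁ - r₂ = √52: A = (6 - (-3)r₂)/√52 = - \frac{3}{2} - \frac{3 \sqrt{13}}{26}, and B = -3 - A = - \frac{3}{2} + \frac{3 \sqrt{13}}{26}.
So u(n) = \left(- \frac{3}{2} - \frac{3 \sqrt{13}}{26}\right)\left(-3 + \sqrt{13}\right)^n + \left(- \frac{3}{2} + \frac{3 \sqrt{13}}{26}\right)\left(- \sqrt{13} - 3\right)^n.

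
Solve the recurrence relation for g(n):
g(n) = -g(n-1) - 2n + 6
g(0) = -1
First-order linear with linear forcing.
Homogeneous solution: g_h(n) = A·(-1)^n.
Try particular g_p(n) = pn + q. Substituting:
  pn + q = -(p(n-1) + q) - 2n + 6.
Matching the n-coefficient: p = -p - 2 ⇒ p = -1.
Matching constants: q = p - q + 6 ⇒ q = \frac{5}{2}.
General: g(n) = A·(-1)^n - n + \frac{5}{2}.
Apply g(0) = -1: A + \frac{5}{2} = -1 ⇒ A = - \frac{7}{2}.
So g(n) = - \frac{7 \left(-1\right)^{n}}{2} - n + \frac{5}{2}.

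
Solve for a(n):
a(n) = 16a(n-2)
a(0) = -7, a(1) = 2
Characteristic equation: x² - 16 = 0, which factors as (x - (4))(x - (-4)) = 0.
Roots r₁ = 4, r₂ = -4 (distinct).
General solution: a(n) = A·(4)^n + B·(-4)^n.
From a(0) = -7: A + B = -7.
From a(1) = 2: 4A - 4B = 2.
Solving: A = - \frac{13}{4}, B = - \frac{15}{4}.
So a(n) = - \frac{15 \left(-4\right)^{n}}{4} - \frac{13 \cdot 4^{n}}{4}.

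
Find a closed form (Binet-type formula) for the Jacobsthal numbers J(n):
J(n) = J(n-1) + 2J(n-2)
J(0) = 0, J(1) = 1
This is the Jacobsthal sequence.
Characteristic equation: x² - x - 2 = 0; roots r₁ = 2, r₂ = -1.
General: J(n) = A·r₁^n + B·r₂^n. Solving with J(0)=0, J(1)=1 gives A = \frac{1}{3}, B = - \frac{1}{3}.
So J(n) = - \frac{\left(-1\right)^{n}}{3} + \frac{2^{n}}{3}.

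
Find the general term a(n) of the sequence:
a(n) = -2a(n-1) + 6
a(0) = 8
First-order linear non-homogeneous.
Homogeneous solution: a_h(n) = A·(-2)^n.
Try constant particular solution a_p = K: K = -2K + 6 ⇒ K = 2.
General: a(n) = A·(-2)^n + 2.
Apply a(0) = 8: A + 2 = 8 ⇒ A = 6.
So a(n) = 6 \left(-2\right)^{n} + 2.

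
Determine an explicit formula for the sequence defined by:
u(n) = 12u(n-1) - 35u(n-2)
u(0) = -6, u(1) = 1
Characteristic equation: x² - 12x + 35 = 0, which factors as (x - (5))(x - (7)) = 0.
Roots r₁ = 5, r₂ = 7 (distinct).
General solution: u(n) = A·(5)^n + B·(7)^n.
From u(0) = -6: A + B = -6.
From u(1) = 1: 5A + 7B = 1.
Solving: A = - \frac{43}{2}, B = \frac{31}{2}.
So u(n) = - \frac{43 \cdot 5^{n}}{2} + \frac{31 \cdot 7^{n}}{2}.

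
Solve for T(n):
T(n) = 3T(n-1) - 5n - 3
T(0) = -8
First-order linear with linear forcing.
Homogeneous solution: T_h(n) = A·(3)^n.
Try particular T_p(n) = pn + q. Substituting:
  pn + q = 3(p(n-1) + q) - 5n - 3.
Matching the n-coefficient: p = 3p - 5 ⇒ p = \frac{5}{2}.
Matching constants: q = -3p + 3q - 3 ⇒ q = \frac{21}{4}.
General: T(n) = A·(3)^n + \frac{5 n}{2} + \frac{21}{4}.
Apply T(0) = -8: A + \frac{21}{4} = -8 ⇒ A = - \frac{53}{4}.
So T(n) = - \frac{53 \cdot 3^{n}}{4} + \frac{5 n}{2} + \frac{21}{4}.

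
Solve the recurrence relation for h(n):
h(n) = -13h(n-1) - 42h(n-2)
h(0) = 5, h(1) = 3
Characteristic equation: x² + 13x + 42 = 0, which factors as (x - (-6))(x - (-7)) = 0.
Roots r₁ = -6, r₂ = -7 (distinct).
General solution: h(n) = A·(-6)^n + B·(-7)^n.
From h(0) = 5: A + B = 5.
From h(1) = 3: -6A - 7B = 3.
Solving: A = 38, B = -33.
So h(n) = 38 \left(-6\right)^{n} - 33 \left(-7\right)^{n}.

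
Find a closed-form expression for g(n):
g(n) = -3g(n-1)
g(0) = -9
This is a homogeneous first-order recurrence with ratio -3.
By induction g(n) = g(0) · (-3)^n = - 9 \left(-3\right)^{n}.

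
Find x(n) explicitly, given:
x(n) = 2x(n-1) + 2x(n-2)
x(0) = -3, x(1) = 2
Characteristic equation: x² - 2x - 2 = 0.
Discriminant Δ = (2)² + 4·(2) = 12.
Roots r₁,₂ = (2 ± √12)/2, so r₁ = 1 + \sqrt{3}, r₂ = 1 - \sqrt{3}.
General solution: x(n) = A·r₁^n + B·r₂^n.
From the initial conditions, A + B = -3 and r₁A + r₂B = 2.
Since r₁ - r₂ = √12: A = (2 - (-3)r₂)/√12 = - \frac{3}{2} + \frac{5 \sqrt{3}}{6}, and B = -3 - A = - \frac{3}{2} - \frac{5 \sqrt{3}}{6}.
So x(n) = \left(- \frac{3}{2} + \frac{5 \sqrt{3}}{6}\right)\left(1 + \sqrt{3}\right)^n + \left(- \frac{3}{2} - \frac{5 \sqrt{3}}{6}\right)\left(1 - \sqrt{3}\right)^n.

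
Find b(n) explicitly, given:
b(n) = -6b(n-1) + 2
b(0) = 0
First-order linear non-homogeneous.
Homogeneous solution: b_h(n) = A·(-6)^n.
Try constant particular solution b_p = K: K = -6K + 2 ⇒ K = \frac{2}{7}.
General: b(n) = A·(-6)^n + \frac{2}{7}.
Apply b(0) = 0: A + \frac{2}{7} = 0 ⇒ A = - \frac{2}{7}.
So b(n) = \frac{2}{7} - \frac{2 \left(-6\right)^{n}}{7}.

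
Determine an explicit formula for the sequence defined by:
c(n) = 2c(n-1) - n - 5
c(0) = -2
First-order linear with linear forcing.
Homogeneous solution: c_h(n) = A·(2)^n.
Try particular c_p(n) = pn + q. Substituting:
  pn + q = 2(p(n-1) + q) - n - 5.
Matching the n-coefficient: p = 2p - 1 ⇒ p = 1.
Matching constants: q = -2p + 2q - 5 ⇒ q = 7.
General: c(n) = A·(2)^n + n + 7.
Apply c(0) = -2: A + 7 = -2 ⇒ A = -9.
So c(n) = - 9 \cdot 2^{n} + n + 7.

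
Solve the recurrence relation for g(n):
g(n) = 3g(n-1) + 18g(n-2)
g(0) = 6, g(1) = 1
Characteristic equation: x² - 3x - 18 = 0, which factors as (x - (6))(x - (-3)) = 0.
Roots r₁ = 6, r₂ = -3 (distinct).
General solution: g(n) = A·(6)^n + B·(-3)^n.
From g(0) = 6: A + B = 6.
From g(1) = 1: 6A - 3B = 1.
Solving: A = \frac{19}{9}, B = \frac{35}{9}.
So g(n) = \frac{35 \left(-3\right)^{n}}{9} + \frac{19 \cdot 6^{n}}{9}.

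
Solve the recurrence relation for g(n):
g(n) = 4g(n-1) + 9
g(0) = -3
First-order linear non-homogeneous.
Homogeneous solution: g_h(n) = A·(4)^n.
Try constant particular solution g_p = K: K = 4K + 9 ⇒ K = -3.
General: g(n) = A·(4)^n - 3.
Apply g(0) = -3: A - 3 = -3 ⇒ A = 0.
So g(n) = -3.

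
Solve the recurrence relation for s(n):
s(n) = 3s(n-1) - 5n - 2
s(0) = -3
First-order linear with linear forcing.
Homogeneous solution: s_h(n) = A·(3)^n.
Try particular s_p(n) = pn + q. Substituting:
  pn + q = 3(p(n-1) + q) - 5n - 2.
Matching the n-coefficient: p = 3p - 5 ⇒ p = \frac{5}{2}.
Matching constants: q = -3p + 3q - 2 ⇒ q = \frac{19}{4}.
General: s(n) = A·(3)^n + \frac{5 n}{2} + \frac{19}{4}.
Apply s(0) = -3: A + \frac{19}{4} = -3 ⇒ A = - \frac{31}{4}.
So s(n) = - \frac{31 \cdot 3^{n}}{4} + \frac{5 n}{2} + \frac{19}{4}.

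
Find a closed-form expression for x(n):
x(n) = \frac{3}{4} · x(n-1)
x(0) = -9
Pure geometric recurrence with ratio \frac{3}{4}.
By induction x(n) = x(0) · (\frac{3}{4})^n = - 9 \left(\frac{3}{4}\right)^{n}.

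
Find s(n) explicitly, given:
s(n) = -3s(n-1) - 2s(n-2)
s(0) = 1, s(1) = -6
Characteristic equation: x² + 3x + 2 = 0, which factors as (x - (-1))(x - (-2)) = 0.
Roots r₁ = -1, r₂ = -2 (distinct).
General solution: s(n) = A·(-1)^n + B·(-2)^n.
From s(0) = 1: A + B = 1.
From s(1) = -6: -A - 2B = -6.
Solving: A = -4, B = 5.
So s(n) = - 4 \left(-1\right)^{n} + 5 \left(-2\right)^{n}.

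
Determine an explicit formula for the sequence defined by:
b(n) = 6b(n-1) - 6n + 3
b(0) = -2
First-order linear with linear forcing.
Homogeneous solution: b_h(n) = A·(6)^n.
Try particular b_p(n) = pn + q. Substituting:
  pn + q = 6(p(n-1) + q) - 6n + 3.
Matching the n-coefficient: p = 6p - 6 ⇒ p = \frac{6}{5}.
Matching constants: q = -6p + 6q + 3 ⇒ q = \frac{21}{25}.
General: b(n) = A·(6)^n + \frac{6 n}{5} + \frac{21}{25}.
Apply b(0) = -2: A + \frac{21}{25} = -2 ⇒ A = - \frac{71}{25}.
So b(n) = - \frac{71 \cdot 6^{n}}{25} + \frac{6 n}{5} + \frac{21}{25}.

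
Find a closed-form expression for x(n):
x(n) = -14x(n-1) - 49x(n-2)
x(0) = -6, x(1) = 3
Characteristic equation: x² + 14x + 49 = 0, which is (x - (-7))².
Repeated root r = -7.
General solution: x(n) = (A + Bn)·(-7)^n.
From x(0) = -6: A = -6.
From x(1) = 3: (A + B)·(-7) = 3 ⇒ B = \frac{39}{7}.
So x(n) = \left(\frac{39 n}{7} - 6\right) \cdot (-7)^n.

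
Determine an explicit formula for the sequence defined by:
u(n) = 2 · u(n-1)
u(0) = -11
Pure geometric recurrence with ratio 2.
By induction u(n) = u(0) · (2)^n = - 11 \cdot 2^{n}.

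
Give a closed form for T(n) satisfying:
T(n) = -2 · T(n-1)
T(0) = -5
Pure geometric recurrence with ratio -2.
By induction T(n) = T(0) · (-2)^n = - 5 \left(-2\right)^{n}.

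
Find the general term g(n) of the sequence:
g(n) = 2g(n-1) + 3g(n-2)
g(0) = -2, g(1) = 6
Characteristic equation: x² - 2x - 3 = 0, which factors as (x - (3))(x - (-1)) = 0.
Roots r₁ = 3, r₂ = -1 (distinct).
General solution: g(n) = A·(3)^n + B·(-1)^n.
From g(0) = -2: A + B = -2.
From g(1) = 6: 3A - B = 6.
Solving: A = 1, B = -3.
So g(n) = - 3 \left(-1\right)^{n} + 3^{n}.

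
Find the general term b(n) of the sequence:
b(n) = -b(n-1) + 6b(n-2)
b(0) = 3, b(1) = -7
Characteristic equation: x² + x - 6 = 0, which factors as (x - (2))(x - (-3)) = 0.
Roots r₁ = 2, r₂ = -3 (distinct).
General solution: b(n) = A·(2)^n + B·(-3)^n.
From b(0) = 3: A + B = 3.
From b(1) = -7: 2A - 3B = -7.
Solving: A = \frac{2}{5}, B = \frac{13}{5}.
So b(n) = \frac{13 \left(-3\right)^{n}}{5} + \frac{2 \cdot 2^{n}}{5}.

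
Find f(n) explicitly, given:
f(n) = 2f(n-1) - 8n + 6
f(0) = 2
First-order linear with linear forcing.
Homogeneous solution: f_h(n) = A·(2)^n.
Try particular f_p(n) = pn + q. Substituting:
  pn + q = 2(p(n-1) + q) - 8n + 6.
Matching the n-coefficient: p = 2p - 8 ⇒ p = 8.
Matching constants: q = -2p + 2q + 6 ⇒ q = 10.
General: f(n) = A·(2)^n + 8 n + 10.
Apply f(0) = 2: A + 10 = 2 ⇒ A = -8.
So f(n) = - 8 \cdot 2^{n} + 8 n + 10.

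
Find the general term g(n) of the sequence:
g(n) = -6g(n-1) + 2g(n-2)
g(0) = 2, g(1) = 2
Characteristic equation: x² + 6x - 2 = 0.
Discriminant Δ = (-6)² + 4·(2) = 44.
Roots r₁,₂ = (-6 ± √44)/2, so r₁ = -3 + \sqrt{11}, r₂ = - \sqrt{11} - 3.
General solution: g(n) = A·r₁^n + B·r₂^n.
From the initial conditions, A + B = 2 and r₁A + r₂B = 2.
Since r₁ - r₂ = √44: A = (2 - (2)r₂)/√44 = 1 + \frac{4 \sqrt{11}}{11}, and B = 2 - A = 1 - \frac{4 \sqrt{11}}{11}.
So g(n) = \left(1 + \frac{4 \sqrt{11}}{11}\right)\left(-3 + \sqrt{11}\right)^n + \left(1 - \frac{4 \sqrt{11}}{11}\right)\left(- \sqrt{11} - 3\right)^n.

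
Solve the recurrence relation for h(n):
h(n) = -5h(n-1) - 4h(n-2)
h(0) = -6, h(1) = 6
Characteristic equation: x² + 5x + 4 = 0, which factors as (x - (-4))(x - (-1)) = 0.
Roots r₁ = -4, r₂ = -1 (distinct).
General solution: h(n) = A·(-4)^n + B·(-1)^n.
From h(0) = -6: A + B = -6.
From h(1) = 6: -4A - B = 6.
Solving: A = 0, B = -6.
So h(n) = - 6 \left(-1\right)^{n}.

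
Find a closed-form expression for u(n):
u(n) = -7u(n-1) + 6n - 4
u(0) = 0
First-order linear with linear forcing.
Homogeneous solution: u_h(n) = A·(-7)^n.
Try particular u_p(n) = pn + q. Substituting:
  pn + q = -7(p(n-1) + q) + 6n - 4.
Matching the n-coefficient: p = -7p + 6 ⇒ p = \frac{3}{4}.
Matching constants: q = 7p - 7q - 4 ⇒ q = \frac{5}{32}.
General: u(n) = A·(-7)^n + \frac{3 n}{4} + \frac{5}{32}.
Apply u(0) = 0: A + \frac{5}{32} = 0 ⇒ A = - \frac{5}{32}.
So u(n) = - \frac{5 \left(-7\right)^{n}}{32} + \frac{3 n}{4} + \frac{5}{32}.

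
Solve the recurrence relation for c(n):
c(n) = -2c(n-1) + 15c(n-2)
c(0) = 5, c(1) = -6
Characteristic equation: x² + 2x - 15 = 0, which factors as (x - (-5))(x - (3)) = 0.
Roots r₁ = -5, r₂ = 3 (distinct).
General solution: c(n) = A·(-5)^n + B·(3)^n.
From c(0) = 5: A + B = 5.
From c(1) = -6: -5A + 3B = -6.
Solving: A = \frac{21}{8}, B = \frac{19}{8}.
So c(n) = \frac{21 \left(-5\right)^{n}}{8} + \frac{19 \cdot 3^{n}}{8}.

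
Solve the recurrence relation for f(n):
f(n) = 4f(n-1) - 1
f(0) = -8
First-order linear non-homogeneous.
Homogeneous solution: f_h(n) = A·(4)^n.
Try constant particular solution f_p = K: K = 4K - 1 ⇒ K = \frac{1}{3}.
General: f(n) = A·(4)^n + \frac{1}{3}.
Apply f(0) = -8: A + \frac{1}{3} = -8 ⇒ A = - \frac{25}{3}.
So f(n) = \frac{1}{3} - \frac{25 \cdot 4^{n}}{3}.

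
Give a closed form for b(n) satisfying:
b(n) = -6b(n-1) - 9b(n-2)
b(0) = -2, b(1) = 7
Characteristic equation: x² + 6x + 9 = 0, which is (x - (-3))².
Repeated root r = -3.
General solution: b(n) = (A + Bn)·(-3)^n.
From b(0) = -2: A = -2.
From b(1) = 7: (A + B)·(-3) = 7 ⇒ B = - \frac{1}{3}.
So b(n) = \left(- \frac{n}{3} - 2\right) \cdot (-3)^n.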